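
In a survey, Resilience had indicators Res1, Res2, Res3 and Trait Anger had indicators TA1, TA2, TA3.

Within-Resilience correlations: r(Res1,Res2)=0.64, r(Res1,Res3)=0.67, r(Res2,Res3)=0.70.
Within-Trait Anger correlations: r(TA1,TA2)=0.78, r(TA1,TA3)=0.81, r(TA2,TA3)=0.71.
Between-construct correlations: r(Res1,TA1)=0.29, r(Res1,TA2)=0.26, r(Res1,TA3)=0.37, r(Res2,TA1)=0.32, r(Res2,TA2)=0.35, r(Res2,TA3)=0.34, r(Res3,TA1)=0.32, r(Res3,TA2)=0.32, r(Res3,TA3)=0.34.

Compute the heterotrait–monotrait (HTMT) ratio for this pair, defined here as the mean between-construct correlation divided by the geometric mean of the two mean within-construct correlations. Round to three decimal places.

0.451

Mean between = 2.91/9 = 0.3233.
Mean within-Res = 2.01/3 = 0.6700; mean within-TA = 2.30/3 = 0.7667.
Geometric mean = √(0.6700 × 0.7667) = 0.7167.
HTMT = 0.3233 / 0.7167 = 0.451.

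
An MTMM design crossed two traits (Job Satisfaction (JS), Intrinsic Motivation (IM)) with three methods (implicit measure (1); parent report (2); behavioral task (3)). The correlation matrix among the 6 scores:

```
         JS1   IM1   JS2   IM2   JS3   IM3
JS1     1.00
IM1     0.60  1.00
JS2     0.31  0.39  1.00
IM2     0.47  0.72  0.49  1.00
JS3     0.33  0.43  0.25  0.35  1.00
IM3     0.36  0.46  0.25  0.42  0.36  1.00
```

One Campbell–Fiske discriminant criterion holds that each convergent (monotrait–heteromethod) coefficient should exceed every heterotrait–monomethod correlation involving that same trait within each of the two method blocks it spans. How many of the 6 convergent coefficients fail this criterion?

5

Checking each validity diagonal entry against its comparison values:
JS (methods 1·2): 0.31 vs {0.60, 0.49} → fail.
JS (methods 1·3): 0.33 vs {0.60, 0.36} → fail.
JS (methods 2·3): 0.25 vs {0.49, 0.36} → fail.
IM (methods 1·2): 0.72 vs {0.60, 0.49} → pass.
IM (methods 1·3): 0.46 vs {0.60, 0.36} → fail.
IM (methods 2·3): 0.42 vs {0.49, 0.36} → fail.
5 of 6 fail.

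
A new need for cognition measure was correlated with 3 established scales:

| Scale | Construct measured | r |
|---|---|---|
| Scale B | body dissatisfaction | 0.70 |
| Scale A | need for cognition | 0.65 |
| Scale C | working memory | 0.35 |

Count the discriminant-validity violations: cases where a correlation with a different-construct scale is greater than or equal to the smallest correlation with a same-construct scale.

1

Convergent (same construct = need for cognition): Scale A.
Smallest convergent = 0.65. Discriminant values: 0.70, 0.35; count ≥ 0.65 → 1.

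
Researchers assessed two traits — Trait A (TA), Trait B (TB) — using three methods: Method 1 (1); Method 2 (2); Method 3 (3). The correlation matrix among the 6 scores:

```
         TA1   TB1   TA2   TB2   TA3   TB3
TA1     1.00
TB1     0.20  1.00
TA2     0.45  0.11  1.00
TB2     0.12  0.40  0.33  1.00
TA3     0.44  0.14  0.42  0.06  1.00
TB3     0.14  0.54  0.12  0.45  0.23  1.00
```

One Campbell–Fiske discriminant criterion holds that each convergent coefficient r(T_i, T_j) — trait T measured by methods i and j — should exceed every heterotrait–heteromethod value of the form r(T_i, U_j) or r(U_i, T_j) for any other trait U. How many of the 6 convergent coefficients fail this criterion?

0

Convergent coefficients and their comparison sets:
TA (methods 1·2): 0.45 vs {0.12, 0.11} → pass.
TA (methods 1·3): 0.44 vs {0.14, 0.14} → pass.
TA (methods 2·3): 0.42 vs {0.12, 0.06} → pass.
TB (methods 1·2): 0.40 vs {0.11, 0.12} → pass.
TB (methods 1·3): 0.54 vs {0.14, 0.14} → pass.
TB (methods 2·3): 0.45 vs {0.06, 0.12} → pass.
0 of 6 fail.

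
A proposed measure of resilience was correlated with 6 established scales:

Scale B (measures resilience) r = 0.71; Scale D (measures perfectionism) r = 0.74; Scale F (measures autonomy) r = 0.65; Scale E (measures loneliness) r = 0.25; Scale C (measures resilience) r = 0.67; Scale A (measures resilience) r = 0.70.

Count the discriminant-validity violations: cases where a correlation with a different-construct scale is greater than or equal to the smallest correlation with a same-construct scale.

Convergent (same construct = resilience): Scale B, Scale C, Scale A.
Smallest convergent = 0.67. Discriminant values: 0.74, 0.65, 0.25; count ≥ 0.67 → 1.

1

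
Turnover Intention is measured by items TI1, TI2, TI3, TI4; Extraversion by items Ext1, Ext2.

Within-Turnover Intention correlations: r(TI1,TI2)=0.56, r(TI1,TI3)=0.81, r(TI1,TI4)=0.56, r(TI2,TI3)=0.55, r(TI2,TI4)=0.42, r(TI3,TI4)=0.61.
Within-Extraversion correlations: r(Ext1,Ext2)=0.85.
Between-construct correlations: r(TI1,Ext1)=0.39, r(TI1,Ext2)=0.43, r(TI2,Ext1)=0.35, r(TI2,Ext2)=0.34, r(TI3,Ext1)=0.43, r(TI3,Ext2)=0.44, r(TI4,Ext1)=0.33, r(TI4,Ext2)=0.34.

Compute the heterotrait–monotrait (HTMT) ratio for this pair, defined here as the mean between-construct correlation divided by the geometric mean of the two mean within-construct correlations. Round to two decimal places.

Mean between = 3.05/8 = 0.3813.
Mean within-TI = 3.51/6 = 0.5850; mean within-Ext = 0.85/1 = 0.8500.
Geometric mean = √(0.5850 × 0.8500) = 0.7052.
HTMT = 0.3813 / 0.7052 = 0.54.

0.54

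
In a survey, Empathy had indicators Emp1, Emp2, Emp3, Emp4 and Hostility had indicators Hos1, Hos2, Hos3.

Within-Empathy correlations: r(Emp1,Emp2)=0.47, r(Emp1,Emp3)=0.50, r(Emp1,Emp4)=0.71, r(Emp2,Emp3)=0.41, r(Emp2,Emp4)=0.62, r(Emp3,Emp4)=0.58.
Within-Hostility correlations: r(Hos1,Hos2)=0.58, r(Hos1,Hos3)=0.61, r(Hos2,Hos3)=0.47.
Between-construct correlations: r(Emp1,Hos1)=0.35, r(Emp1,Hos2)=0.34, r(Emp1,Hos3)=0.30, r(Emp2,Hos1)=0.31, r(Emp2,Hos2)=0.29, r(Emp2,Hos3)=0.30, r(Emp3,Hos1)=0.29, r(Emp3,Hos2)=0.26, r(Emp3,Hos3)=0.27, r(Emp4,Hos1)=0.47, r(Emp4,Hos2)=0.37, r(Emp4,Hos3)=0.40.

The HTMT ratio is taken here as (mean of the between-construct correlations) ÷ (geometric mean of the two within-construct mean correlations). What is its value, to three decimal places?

0.598

Mean heterotrait r = 3.95/12 = 0.3292.
Mean within-Emp = 3.29/6 = 0.5483; mean within-Hos = 1.66/3 = 0.5533.
Geometric mean = √(0.5483 × 0.5533) = 0.5508.
HTMT = 0.3292 / 0.5508 = 0.598.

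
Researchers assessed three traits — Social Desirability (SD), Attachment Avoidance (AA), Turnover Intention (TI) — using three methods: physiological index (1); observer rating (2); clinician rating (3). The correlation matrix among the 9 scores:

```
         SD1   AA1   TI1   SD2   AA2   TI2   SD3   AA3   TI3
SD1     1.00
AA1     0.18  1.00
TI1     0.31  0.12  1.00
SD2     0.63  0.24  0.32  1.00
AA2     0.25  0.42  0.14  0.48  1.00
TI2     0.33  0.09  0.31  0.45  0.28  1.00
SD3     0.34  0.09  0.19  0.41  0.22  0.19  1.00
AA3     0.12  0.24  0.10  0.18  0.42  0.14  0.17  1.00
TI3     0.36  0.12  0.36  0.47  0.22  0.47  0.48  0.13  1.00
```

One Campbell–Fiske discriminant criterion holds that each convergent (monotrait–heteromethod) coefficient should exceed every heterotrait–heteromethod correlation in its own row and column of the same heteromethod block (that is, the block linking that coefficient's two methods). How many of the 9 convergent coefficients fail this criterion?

Convergent coefficients and their comparison sets:
SD (methods 1·2): 0.63 vs {0.25, 0.24, 0.33, 0.32} → pass.
SD (methods 1·3): 0.34 vs {0.12, 0.09, 0.36, 0.19} → fail.
SD (methods 2·3): 0.41 vs {0.18, 0.22, 0.47, 0.19} → fail.
AA (methods 1·2): 0.42 vs {0.24, 0.25, 0.09, 0.14} → pass.
AA (methods 1·3): 0.24 vs {0.09, 0.12, 0.12, 0.10} → pass.
AA (methods 2·3): 0.42 vs {0.22, 0.18, 0.22, 0.14} → pass.
TI (methods 1·2): 0.31 vs {0.32, 0.33, 0.14, 0.09} → fail.
TI (methods 1·3): 0.36 vs {0.19, 0.36, 0.10, 0.12} → fail.
TI (methods 2·3): 0.47 vs {0.19, 0.47, 0.14, 0.22} → fail.
5 of 9 fail.

5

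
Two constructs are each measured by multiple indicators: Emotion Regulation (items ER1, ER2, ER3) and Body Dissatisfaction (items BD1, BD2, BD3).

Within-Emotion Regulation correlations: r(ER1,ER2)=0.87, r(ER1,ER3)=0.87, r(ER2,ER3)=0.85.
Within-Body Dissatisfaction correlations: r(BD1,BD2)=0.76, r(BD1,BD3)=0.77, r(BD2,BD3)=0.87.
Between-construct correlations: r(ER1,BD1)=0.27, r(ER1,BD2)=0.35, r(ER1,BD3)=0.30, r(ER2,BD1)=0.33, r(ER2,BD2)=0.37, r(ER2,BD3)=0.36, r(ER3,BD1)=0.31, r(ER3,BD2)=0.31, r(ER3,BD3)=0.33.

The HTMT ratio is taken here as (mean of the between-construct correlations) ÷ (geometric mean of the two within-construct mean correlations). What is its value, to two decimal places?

Mean between = 2.93/9 = 0.3256.
Mean within-ER = 2.59/3 = 0.8633; mean within-BD = 2.40/3 = 0.8000.
Geometric mean = √(0.8633 × 0.8000) = 0.8310.
HTMT = 0.3256 / 0.8310 = 0.39.

0.39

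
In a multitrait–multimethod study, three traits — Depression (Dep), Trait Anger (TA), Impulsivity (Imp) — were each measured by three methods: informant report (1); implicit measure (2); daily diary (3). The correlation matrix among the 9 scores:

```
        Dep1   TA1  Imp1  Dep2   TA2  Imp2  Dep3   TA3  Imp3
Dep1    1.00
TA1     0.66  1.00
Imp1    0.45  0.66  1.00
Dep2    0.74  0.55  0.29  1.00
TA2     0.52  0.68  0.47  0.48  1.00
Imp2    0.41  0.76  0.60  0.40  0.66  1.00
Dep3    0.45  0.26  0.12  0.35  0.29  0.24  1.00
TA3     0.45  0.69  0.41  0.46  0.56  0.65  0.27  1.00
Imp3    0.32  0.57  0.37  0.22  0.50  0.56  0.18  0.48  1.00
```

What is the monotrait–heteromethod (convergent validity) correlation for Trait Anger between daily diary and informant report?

Same trait (TA), different methods: r(TA3, TA1) = 0.69.

0.69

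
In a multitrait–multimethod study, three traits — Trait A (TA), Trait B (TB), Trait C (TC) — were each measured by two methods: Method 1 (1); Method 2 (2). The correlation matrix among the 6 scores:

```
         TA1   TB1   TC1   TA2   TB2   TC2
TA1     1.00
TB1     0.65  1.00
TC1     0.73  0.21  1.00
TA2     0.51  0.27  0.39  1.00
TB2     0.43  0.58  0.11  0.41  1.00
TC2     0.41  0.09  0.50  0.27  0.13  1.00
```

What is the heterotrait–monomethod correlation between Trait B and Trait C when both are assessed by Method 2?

0.13

Different traits, same method: r(TB2, TC2) = 0.13.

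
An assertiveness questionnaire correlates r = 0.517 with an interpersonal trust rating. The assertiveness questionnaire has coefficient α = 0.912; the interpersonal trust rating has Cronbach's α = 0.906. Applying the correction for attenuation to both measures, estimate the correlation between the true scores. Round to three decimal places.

r_true = r_obs / √(r_xx · r_yy) = 0.517 / √(0.912 × 0.906) = 0.517 / √0.826272 = 0.517 / 0.9090 ≈ 0.569.

0.569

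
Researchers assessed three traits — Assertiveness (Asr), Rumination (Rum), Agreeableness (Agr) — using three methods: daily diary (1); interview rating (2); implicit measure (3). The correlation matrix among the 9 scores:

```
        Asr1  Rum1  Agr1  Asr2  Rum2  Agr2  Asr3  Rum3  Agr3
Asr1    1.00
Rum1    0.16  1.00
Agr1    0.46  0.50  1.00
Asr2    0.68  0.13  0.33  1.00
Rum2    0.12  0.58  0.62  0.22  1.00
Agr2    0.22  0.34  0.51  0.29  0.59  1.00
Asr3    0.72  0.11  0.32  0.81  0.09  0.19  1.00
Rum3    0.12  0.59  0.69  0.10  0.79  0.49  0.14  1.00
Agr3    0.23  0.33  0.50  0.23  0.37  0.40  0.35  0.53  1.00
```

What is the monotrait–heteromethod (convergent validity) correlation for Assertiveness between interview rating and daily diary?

0.68

Same trait (Asr), different methods: r(Asr2, Asr1) = 0.68.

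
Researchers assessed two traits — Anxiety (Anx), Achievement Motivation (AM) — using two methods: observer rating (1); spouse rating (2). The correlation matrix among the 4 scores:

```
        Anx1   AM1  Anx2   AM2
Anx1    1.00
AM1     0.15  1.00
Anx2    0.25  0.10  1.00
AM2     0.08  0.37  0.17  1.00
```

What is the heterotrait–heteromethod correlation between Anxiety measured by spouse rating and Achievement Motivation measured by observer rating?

Different traits and methods: r(Anx2, AM1) = 0.10.

0.10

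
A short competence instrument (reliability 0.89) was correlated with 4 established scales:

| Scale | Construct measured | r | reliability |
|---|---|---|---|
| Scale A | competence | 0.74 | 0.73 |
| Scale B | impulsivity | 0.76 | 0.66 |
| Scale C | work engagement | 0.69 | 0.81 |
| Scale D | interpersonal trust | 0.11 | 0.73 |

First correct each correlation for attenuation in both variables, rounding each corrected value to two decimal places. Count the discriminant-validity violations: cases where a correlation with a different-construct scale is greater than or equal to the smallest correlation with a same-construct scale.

Disattenuated r (r / √(r_scale · r_new)):
  Scale A (conv): 0.74 / √(0.73·0.89) = 0.92
  Scale B (disc): 0.76 / √(0.66·0.89) = 0.99
  Scale C (disc): 0.69 / √(0.81·0.89) = 0.81
  Scale D (disc): 0.11 / √(0.73·0.89) = 0.14
Smallest convergent = 0.92. Discriminant values: 0.99, 0.81, 0.14; count ≥ 0.92 → 1.

1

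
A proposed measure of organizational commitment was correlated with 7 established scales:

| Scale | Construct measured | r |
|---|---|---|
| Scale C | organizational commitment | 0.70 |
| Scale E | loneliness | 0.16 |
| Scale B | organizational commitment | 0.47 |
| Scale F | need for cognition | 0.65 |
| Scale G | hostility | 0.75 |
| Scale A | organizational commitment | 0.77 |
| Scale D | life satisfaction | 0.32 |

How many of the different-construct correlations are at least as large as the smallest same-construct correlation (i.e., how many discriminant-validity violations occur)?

2

Convergent (same construct = organizational commitment): Scale C, Scale B, Scale A.
Smallest convergent = 0.47. Discriminant values: 0.16, 0.65, 0.75, 0.32; count ≥ 0.47 → 2.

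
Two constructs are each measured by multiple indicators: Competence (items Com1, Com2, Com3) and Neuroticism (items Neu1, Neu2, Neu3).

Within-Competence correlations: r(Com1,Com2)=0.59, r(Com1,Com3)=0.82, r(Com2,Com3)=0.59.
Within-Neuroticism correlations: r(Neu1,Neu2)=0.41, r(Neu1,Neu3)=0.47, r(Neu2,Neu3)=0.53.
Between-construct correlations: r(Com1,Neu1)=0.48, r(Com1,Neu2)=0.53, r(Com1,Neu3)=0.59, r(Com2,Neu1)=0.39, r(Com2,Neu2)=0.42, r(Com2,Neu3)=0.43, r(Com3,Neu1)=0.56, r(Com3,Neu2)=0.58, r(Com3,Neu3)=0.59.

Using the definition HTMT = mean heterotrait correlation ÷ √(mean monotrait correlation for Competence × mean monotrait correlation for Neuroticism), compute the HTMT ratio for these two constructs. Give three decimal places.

Between-construct mean = 4.57/9 = 0.5078.
Mean within-Com = 2.00/3 = 0.6667; mean within-Neu = 1.41/3 = 0.4700.
Geometric mean = √(0.6667 × 0.4700) = 0.5598.
HTMT = 0.5078 / 0.5598 = 0.907.

0.907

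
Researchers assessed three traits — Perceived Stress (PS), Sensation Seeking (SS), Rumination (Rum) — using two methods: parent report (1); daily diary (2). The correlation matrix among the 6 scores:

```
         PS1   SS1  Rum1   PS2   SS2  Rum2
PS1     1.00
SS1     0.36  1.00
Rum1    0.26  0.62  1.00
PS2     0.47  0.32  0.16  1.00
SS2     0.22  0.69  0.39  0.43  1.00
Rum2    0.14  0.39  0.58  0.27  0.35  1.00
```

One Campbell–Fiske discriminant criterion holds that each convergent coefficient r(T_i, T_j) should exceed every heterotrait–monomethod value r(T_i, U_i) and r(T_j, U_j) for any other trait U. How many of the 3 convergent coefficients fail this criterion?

1

Checking each validity diagonal entry against its comparison values:
PS (methods 1·2): 0.47 vs {0.36, 0.43, 0.26, 0.27} → pass.
SS (methods 1·2): 0.69 vs {0.36, 0.43, 0.62, 0.35} → pass.
Rum (methods 1·2): 0.58 vs {0.26, 0.27, 0.62, 0.35} → fail.
1 of 3 fail.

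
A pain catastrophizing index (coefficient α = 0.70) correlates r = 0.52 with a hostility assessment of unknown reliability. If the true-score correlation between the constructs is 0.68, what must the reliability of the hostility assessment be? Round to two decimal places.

0.84

r_true = r_obs / √(r_xx · r_yy) ⇒ 0.68 = 0.52 / √(0.70 · r_yy).
√(0.70 · r_yy) = 0.52 / 0.68 = 0.7647; 0.70 · r_yy = 0.5848; r_yy = 0.5848 / 0.70 ≈ 0.84.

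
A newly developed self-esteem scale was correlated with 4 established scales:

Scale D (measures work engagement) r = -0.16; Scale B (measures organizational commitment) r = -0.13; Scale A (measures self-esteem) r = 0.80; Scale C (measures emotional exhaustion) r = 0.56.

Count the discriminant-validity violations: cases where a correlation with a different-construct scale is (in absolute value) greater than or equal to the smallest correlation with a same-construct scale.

Convergent (same construct = self-esteem): Scale A.
Smallest convergent = 0.80. Discriminant |r|: 0.16, 0.13, 0.56; count ≥ 0.80 → 0.

0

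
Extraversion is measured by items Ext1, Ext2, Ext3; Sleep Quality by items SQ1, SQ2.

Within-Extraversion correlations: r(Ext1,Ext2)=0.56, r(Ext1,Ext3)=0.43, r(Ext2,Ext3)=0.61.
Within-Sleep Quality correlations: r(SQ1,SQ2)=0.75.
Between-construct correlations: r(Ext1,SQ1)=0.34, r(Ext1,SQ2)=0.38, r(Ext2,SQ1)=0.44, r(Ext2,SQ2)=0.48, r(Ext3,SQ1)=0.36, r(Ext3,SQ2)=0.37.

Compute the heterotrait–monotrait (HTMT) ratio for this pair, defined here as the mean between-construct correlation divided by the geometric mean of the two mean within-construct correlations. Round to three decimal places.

Mean between = 2.37/6 = 0.3950.
Mean within-Ext = 1.60/3 = 0.5333; mean within-SQ = 0.75/1 = 0.7500.
Geometric mean = √(0.5333 × 0.7500) = 0.6324.
HTMT = 0.3950 / 0.6324 = 0.625.

0.625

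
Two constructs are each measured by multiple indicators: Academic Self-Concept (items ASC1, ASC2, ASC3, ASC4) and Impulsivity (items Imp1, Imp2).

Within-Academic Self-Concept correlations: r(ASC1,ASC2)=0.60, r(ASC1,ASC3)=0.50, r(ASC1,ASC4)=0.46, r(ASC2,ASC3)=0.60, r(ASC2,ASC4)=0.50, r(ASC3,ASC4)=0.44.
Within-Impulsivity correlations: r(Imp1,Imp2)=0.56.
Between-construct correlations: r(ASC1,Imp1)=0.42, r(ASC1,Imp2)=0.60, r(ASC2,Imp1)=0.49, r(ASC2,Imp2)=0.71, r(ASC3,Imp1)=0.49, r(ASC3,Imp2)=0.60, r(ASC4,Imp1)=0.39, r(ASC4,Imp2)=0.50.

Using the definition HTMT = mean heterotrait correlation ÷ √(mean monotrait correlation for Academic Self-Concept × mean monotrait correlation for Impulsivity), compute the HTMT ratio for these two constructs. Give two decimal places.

0.98

Mean heterotrait r = 4.20/8 = 0.5250.
Mean within-ASC = 3.10/6 = 0.5167; mean within-Imp = 0.56/1 = 0.5600.
Geometric mean = √(0.5167 × 0.5600) = 0.5379.
HTMT = 0.5250 / 0.5379 = 0.98.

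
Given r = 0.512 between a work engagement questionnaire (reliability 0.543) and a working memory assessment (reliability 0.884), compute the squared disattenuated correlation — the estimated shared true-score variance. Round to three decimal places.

0.546

Disattenuated r = 0.512 / √(0.543 × 0.884) = 0.512 / 0.6928 = 0.7390.
Shared true-score variance = 0.7390² = 0.5461 ≈ 0.546.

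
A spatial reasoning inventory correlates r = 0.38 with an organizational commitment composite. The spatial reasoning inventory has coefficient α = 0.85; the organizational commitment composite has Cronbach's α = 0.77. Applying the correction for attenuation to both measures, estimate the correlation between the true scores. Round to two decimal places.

r_true = r_obs / √(r_xx · r_yy) = 0.38 / √(0.85 × 0.77) = 0.38 / √0.6545 = 0.38 / 0.8090 ≈ 0.47.

0.47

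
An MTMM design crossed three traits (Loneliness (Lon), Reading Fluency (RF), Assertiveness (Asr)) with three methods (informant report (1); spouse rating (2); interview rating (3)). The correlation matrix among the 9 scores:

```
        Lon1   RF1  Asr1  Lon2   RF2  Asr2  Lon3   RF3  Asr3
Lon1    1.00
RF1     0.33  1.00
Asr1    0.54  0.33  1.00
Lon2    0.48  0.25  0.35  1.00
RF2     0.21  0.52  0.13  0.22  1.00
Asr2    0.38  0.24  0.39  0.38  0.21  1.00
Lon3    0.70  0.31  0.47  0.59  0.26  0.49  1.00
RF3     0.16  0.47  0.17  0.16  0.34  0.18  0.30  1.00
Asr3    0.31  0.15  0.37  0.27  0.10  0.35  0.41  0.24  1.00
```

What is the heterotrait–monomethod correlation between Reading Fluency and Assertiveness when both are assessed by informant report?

0.33

Different traits, same method: r(RF1, Asr1) = 0.33.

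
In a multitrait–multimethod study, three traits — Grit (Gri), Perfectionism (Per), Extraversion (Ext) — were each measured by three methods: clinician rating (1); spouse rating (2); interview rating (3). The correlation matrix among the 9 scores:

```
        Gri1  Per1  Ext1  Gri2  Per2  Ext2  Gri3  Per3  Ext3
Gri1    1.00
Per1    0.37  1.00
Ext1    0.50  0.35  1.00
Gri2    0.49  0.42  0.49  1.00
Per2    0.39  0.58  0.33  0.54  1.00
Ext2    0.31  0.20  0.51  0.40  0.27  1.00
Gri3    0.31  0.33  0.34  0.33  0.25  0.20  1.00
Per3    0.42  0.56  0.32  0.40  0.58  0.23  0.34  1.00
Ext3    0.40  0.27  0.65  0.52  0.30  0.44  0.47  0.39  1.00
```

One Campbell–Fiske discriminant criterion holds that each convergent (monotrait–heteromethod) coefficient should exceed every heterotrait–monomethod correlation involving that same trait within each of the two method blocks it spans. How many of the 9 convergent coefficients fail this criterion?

4

Convergent coefficients and their comparison sets:
Gri (methods 1·2): 0.49 vs {0.37, 0.54, 0.50, 0.40} → fail.
Gri (methods 1·3): 0.31 vs {0.37, 0.34, 0.50, 0.47} → fail.
Gri (methods 2·3): 0.33 vs {0.54, 0.34, 0.40, 0.47} → fail.
Per (methods 1·2): 0.58 vs {0.37, 0.54, 0.35, 0.27} → pass.
Per (methods 1·3): 0.56 vs {0.37, 0.34, 0.35, 0.39} → pass.
Per (methods 2·3): 0.58 vs {0.54, 0.34, 0.27, 0.39} → pass.
Ext (methods 1·2): 0.51 vs {0.50, 0.40, 0.35, 0.27} → pass.
Ext (methods 1·3): 0.65 vs {0.50, 0.47, 0.35, 0.39} → pass.
Ext (methods 2·3): 0.44 vs {0.40, 0.47, 0.27, 0.39} → fail.
4 of 9 fail.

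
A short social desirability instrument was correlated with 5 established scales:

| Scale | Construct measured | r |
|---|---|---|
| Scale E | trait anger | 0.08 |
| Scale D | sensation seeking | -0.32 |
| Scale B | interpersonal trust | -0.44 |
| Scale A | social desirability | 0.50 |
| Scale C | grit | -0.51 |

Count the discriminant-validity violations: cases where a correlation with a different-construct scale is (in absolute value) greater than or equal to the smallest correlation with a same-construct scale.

Convergent (same construct = social desirability): Scale A.
Smallest convergent = 0.50. Discriminant |r|: 0.08, 0.32, 0.44, 0.51; count ≥ 0.50 → 1.

1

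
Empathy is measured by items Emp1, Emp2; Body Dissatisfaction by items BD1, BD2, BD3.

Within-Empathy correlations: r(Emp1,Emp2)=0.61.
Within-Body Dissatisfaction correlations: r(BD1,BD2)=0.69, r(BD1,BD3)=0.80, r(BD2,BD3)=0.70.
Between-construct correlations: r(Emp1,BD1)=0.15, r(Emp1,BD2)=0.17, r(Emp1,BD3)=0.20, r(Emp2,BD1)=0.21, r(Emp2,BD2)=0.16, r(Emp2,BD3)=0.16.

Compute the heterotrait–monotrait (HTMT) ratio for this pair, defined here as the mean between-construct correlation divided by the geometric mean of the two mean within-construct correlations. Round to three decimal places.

0.262

Mean between = 1.05/6 = 0.1750.
Mean within-Emp = 0.61/1 = 0.6100; mean within-BD = 2.19/3 = 0.7300.
Geometric mean = √(0.6100 × 0.7300) = 0.6673.
HTMT = 0.1750 / 0.6673 = 0.262.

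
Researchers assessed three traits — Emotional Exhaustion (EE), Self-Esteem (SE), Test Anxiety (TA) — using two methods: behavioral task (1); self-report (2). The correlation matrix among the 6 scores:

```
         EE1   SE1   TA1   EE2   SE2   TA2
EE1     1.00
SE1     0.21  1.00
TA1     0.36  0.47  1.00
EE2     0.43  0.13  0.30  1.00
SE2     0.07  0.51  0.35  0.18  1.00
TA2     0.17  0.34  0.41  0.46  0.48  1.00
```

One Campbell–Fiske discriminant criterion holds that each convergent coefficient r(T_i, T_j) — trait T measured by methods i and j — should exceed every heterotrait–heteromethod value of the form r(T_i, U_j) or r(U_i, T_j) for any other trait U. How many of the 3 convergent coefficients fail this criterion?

Checking each validity diagonal entry against its comparison values:
EE (methods 1·2): 0.43 vs {0.07, 0.13, 0.17, 0.30} → pass.
SE (methods 1·2): 0.51 vs {0.13, 0.07, 0.34, 0.35} → pass.
TA (methods 1·2): 0.41 vs {0.30, 0.17, 0.35, 0.34} → pass.
0 of 3 fail.

0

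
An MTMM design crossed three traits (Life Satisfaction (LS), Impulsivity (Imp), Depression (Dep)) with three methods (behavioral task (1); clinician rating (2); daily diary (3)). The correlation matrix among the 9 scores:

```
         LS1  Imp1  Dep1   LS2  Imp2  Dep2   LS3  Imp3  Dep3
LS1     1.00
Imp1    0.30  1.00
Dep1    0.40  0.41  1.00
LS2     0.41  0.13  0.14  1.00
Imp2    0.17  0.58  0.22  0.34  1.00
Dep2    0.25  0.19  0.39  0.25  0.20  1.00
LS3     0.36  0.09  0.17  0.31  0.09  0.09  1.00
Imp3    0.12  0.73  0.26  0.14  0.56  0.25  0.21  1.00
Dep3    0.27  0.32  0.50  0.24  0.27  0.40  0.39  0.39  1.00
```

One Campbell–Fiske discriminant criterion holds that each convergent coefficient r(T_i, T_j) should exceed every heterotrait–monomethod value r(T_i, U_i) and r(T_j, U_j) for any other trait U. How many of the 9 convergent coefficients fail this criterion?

Each convergent coefficient versus the relevant comparison correlations:
LS (methods 1·2): 0.41 vs {0.30, 0.34, 0.40, 0.25} → pass.
LS (methods 1·3): 0.36 vs {0.30, 0.21, 0.40, 0.39} → fail.
LS (methods 2·3): 0.31 vs {0.34, 0.21, 0.25, 0.39} → fail.
Imp (methods 1·2): 0.58 vs {0.30, 0.34, 0.41, 0.20} → pass.
Imp (methods 1·3): 0.73 vs {0.30, 0.21, 0.41, 0.39} → pass.
Imp (methods 2·3): 0.56 vs {0.34, 0.21, 0.20, 0.39} → pass.
Dep (methods 1·2): 0.39 vs {0.40, 0.25, 0.41, 0.20} → fail.
Dep (methods 1·3): 0.50 vs {0.40, 0.39, 0.41, 0.39} → pass.
Dep (methods 2·3): 0.40 vs {0.25, 0.39, 0.20, 0.39} → pass.
3 of 9 fail.

3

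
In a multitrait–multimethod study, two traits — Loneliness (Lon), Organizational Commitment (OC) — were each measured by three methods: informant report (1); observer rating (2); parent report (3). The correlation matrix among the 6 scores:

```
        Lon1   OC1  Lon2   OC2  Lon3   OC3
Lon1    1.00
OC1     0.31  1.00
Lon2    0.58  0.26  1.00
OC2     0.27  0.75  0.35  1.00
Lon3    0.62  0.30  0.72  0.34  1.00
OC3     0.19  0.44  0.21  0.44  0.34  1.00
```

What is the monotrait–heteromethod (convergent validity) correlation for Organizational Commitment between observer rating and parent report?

Same trait (OC), different methods: r(OC2, OC3) = 0.44.

0.44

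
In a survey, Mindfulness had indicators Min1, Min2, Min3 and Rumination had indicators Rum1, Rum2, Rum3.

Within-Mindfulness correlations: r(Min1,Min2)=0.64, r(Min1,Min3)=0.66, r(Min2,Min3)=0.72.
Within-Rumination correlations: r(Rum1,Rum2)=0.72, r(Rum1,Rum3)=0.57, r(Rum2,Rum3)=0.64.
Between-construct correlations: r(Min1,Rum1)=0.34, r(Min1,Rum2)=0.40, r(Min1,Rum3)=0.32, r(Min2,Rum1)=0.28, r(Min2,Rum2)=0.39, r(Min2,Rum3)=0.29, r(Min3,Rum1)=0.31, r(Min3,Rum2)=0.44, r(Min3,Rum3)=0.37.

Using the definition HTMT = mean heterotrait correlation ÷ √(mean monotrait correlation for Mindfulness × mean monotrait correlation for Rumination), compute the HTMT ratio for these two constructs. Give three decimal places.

0.530

Mean heterotrait r = 3.14/9 = 0.3489.
Mean within-Min = 2.02/3 = 0.6733; mean within-Rum = 1.93/3 = 0.6433.
Geometric mean = √(0.6733 × 0.6433) = 0.6581.
HTMT = 0.3489 / 0.6581 = 0.530.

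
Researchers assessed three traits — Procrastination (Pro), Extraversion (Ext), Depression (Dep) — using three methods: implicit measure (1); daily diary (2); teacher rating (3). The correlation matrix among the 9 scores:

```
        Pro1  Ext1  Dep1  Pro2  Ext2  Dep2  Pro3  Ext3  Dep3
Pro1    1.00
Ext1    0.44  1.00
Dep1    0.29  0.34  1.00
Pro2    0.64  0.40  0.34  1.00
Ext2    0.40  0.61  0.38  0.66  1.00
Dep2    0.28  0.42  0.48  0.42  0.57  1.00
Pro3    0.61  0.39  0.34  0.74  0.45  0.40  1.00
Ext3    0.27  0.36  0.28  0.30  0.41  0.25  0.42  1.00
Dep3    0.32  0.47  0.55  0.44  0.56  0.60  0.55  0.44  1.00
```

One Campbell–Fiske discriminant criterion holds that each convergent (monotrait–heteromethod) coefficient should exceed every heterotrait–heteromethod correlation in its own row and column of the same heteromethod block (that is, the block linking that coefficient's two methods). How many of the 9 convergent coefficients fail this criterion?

2

Convergent coefficients and their comparison sets:
Pro (methods 1·2): 0.64 vs {0.40, 0.40, 0.28, 0.34} → pass.
Pro (methods 1·3): 0.61 vs {0.27, 0.39, 0.32, 0.34} → pass.
Pro (methods 2·3): 0.74 vs {0.30, 0.45, 0.44, 0.40} → pass.
Ext (methods 1·2): 0.61 vs {0.40, 0.40, 0.42, 0.38} → pass.
Ext (methods 1·3): 0.36 vs {0.39, 0.27, 0.47, 0.28} → fail.
Ext (methods 2·3): 0.41 vs {0.45, 0.30, 0.56, 0.25} → fail.
Dep (methods 1·2): 0.48 vs {0.34, 0.28, 0.38, 0.42} → pass.
Dep (methods 1·3): 0.55 vs {0.34, 0.32, 0.28, 0.47} → pass.
Dep (methods 2·3): 0.60 vs {0.40, 0.44, 0.25, 0.56} → pass.
2 of 9 fail.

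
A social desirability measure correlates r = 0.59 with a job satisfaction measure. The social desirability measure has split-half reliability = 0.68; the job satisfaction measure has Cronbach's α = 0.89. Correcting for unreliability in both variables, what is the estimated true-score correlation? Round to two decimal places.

0.76

r_true = r_obs / √(r_xx · r_yy) = 0.59 / √(0.68 × 0.89) = 0.59 / √0.6052 = 0.59 / 0.7779 ≈ 0.76.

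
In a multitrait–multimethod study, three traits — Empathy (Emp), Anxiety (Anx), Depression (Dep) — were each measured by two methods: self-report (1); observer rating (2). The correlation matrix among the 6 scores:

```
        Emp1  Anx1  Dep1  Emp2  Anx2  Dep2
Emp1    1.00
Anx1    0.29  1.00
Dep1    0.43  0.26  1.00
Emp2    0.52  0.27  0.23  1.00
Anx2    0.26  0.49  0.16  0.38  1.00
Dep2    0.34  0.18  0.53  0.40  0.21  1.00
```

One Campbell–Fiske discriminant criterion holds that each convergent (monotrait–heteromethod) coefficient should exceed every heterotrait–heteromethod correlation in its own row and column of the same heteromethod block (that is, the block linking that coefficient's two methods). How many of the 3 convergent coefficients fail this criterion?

0

Each convergent coefficient versus the relevant comparison correlations:
Emp (methods 1·2): 0.52 vs {0.26, 0.27, 0.34, 0.23} → pass.
Anx (methods 1·2): 0.49 vs {0.27, 0.26, 0.18, 0.16} → pass.
Dep (methods 1·2): 0.53 vs {0.23, 0.34, 0.16, 0.18} → pass.
0 of 3 fail.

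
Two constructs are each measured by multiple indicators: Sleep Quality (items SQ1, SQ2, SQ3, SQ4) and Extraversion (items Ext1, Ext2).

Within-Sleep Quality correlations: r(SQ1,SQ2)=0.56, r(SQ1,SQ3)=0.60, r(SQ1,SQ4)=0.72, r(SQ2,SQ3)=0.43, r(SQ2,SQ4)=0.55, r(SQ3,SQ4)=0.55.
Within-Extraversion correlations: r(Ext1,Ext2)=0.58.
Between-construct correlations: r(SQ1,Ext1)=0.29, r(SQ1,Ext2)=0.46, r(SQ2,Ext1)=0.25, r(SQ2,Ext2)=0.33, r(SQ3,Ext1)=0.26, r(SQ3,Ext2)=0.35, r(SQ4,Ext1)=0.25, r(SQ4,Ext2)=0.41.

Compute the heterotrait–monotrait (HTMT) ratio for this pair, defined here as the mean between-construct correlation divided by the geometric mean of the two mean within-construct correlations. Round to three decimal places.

0.566

Mean between = 2.60/8 = 0.3250.
Mean within-SQ = 3.41/6 = 0.5683; mean within-Ext = 0.58/1 = 0.5800.
Geometric mean = √(0.5683 × 0.5800) = 0.5741.
HTMT = 0.3250 / 0.5741 = 0.566.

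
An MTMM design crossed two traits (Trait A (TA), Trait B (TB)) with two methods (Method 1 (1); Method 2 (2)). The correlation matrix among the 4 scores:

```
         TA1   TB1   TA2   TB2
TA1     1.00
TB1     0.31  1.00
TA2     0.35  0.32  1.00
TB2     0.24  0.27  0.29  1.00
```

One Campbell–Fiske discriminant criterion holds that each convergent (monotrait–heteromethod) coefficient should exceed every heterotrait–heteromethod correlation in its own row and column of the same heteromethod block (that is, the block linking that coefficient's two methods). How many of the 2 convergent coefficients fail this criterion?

1

Each convergent coefficient versus the relevant comparison correlations:
TA (methods 1·2): 0.35 vs {0.24, 0.32} → pass.
TB (methods 1·2): 0.27 vs {0.32, 0.24} → fail.
1 of 2 fail.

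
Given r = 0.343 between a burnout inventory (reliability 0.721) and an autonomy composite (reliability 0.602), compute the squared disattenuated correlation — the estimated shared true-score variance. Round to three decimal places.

0.271

Disattenuated r = 0.343 / √(0.721 × 0.602) = 0.343 / 0.6588 = 0.5206.
Shared true-score variance = 0.5206² = 0.2710 ≈ 0.271.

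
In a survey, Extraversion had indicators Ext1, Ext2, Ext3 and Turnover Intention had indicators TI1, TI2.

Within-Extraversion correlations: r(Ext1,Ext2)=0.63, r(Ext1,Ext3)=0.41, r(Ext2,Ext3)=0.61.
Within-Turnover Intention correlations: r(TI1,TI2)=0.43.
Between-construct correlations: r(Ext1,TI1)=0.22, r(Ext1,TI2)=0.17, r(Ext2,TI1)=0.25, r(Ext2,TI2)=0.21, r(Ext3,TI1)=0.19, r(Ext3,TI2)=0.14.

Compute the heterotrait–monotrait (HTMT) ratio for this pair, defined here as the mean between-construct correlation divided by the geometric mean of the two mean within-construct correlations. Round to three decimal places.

0.404

Mean heterotrait r = 1.18/6 = 0.1967.
Mean within-Ext = 1.65/3 = 0.5500; mean within-TI = 0.43/1 = 0.4300.
Geometric mean = √(0.5500 × 0.4300) = 0.4863.
HTMT = 0.1967 / 0.4863 = 0.404.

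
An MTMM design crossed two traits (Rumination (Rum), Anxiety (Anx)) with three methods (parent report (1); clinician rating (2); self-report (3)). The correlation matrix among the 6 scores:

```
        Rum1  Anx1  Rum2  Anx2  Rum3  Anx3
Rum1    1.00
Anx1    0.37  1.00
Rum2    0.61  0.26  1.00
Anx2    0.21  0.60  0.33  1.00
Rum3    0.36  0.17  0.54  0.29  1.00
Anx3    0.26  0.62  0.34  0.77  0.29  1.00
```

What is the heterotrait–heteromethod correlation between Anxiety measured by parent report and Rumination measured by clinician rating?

0.26

Different traits and methods: r(Anx1, Rum2) = 0.26.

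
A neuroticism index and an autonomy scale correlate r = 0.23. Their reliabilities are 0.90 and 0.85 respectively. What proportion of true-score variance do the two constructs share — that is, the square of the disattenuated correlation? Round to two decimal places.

Disattenuated r = 0.23 / √(0.90 × 0.85) = 0.23 / 0.8746 = 0.2630.
Shared true-score variance = 0.2630² = 0.0692 ≈ 0.07.

0.07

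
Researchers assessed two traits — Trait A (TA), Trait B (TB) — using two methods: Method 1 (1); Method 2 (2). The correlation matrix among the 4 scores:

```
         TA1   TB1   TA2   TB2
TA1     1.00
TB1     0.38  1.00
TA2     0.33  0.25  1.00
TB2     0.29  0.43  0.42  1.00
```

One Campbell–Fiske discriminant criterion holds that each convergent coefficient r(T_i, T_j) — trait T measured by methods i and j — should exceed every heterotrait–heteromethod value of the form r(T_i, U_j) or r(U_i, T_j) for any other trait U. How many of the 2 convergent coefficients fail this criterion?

Each convergent coefficient versus the relevant comparison correlations:
TA (methods 1·2): 0.33 vs {0.29, 0.25} → pass.
TB (methods 1·2): 0.43 vs {0.25, 0.29} → pass.
0 of 2 fail.

0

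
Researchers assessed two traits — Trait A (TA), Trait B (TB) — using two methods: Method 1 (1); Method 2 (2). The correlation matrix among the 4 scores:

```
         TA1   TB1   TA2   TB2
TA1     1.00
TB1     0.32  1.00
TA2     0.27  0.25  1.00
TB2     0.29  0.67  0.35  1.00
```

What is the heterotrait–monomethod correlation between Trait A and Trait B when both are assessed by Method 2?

0.35

Different traits, same method: r(TA2, TB2) = 0.35.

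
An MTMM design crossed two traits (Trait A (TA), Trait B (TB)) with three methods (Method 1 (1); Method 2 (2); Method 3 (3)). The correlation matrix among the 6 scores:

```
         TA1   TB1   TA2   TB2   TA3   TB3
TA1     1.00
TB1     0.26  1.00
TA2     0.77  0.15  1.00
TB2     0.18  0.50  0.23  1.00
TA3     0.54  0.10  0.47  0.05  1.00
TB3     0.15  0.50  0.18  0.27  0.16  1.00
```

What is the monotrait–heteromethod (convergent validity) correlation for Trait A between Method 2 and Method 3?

0.47

Same trait (TA), different methods: r(TA2, TA3) = 0.47.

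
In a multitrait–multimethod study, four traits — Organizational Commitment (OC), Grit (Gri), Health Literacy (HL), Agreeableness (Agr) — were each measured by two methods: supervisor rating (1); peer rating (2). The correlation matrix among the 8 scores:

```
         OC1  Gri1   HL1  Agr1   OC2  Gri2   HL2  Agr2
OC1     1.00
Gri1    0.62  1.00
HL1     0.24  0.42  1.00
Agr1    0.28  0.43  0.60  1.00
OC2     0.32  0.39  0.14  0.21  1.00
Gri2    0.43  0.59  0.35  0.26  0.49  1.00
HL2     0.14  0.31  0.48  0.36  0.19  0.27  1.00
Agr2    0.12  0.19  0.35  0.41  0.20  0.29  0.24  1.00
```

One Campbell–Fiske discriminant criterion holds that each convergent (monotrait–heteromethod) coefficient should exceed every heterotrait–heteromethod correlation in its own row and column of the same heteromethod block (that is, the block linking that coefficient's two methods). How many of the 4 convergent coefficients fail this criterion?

Each convergent coefficient versus the relevant comparison correlations:
OC (methods 1·2): 0.32 vs {0.43, 0.39, 0.14, 0.14, 0.12, 0.21} → fail.
Gri (methods 1·2): 0.59 vs {0.39, 0.43, 0.31, 0.35, 0.19, 0.26} → pass.
HL (methods 1·2): 0.48 vs {0.14, 0.14, 0.35, 0.31, 0.35, 0.36} → pass.
Agr (methods 1·2): 0.41 vs {0.21, 0.12, 0.26, 0.19, 0.36, 0.35} → pass.
1 of 4 fail.

1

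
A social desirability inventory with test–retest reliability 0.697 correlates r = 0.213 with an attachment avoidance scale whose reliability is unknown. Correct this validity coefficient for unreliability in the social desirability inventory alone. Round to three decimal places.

Single correction: r_c = r_obs / √r_xx = 0.213 / √0.697 = 0.213 / 0.8349 ≈ 0.255.

0.255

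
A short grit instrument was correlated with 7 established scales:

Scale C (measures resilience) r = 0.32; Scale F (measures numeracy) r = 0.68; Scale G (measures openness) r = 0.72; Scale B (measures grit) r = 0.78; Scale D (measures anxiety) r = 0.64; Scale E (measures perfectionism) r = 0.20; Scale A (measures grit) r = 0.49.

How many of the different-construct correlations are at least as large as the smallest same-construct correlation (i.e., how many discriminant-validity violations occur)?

Convergent (same construct = grit): Scale B, Scale A.
Smallest convergent = 0.49. Discriminant values: 0.32, 0.68, 0.72, 0.64, 0.20; count ≥ 0.49 → 3.

3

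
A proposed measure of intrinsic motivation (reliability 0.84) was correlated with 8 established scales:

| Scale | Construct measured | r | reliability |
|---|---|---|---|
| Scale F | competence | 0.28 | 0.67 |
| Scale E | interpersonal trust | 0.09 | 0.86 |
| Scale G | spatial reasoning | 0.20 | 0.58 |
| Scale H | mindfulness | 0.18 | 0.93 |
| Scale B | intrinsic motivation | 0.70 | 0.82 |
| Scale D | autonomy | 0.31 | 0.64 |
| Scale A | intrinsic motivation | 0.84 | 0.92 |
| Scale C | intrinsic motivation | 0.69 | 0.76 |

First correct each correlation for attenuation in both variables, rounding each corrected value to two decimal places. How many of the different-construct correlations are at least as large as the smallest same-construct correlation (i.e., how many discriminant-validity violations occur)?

Disattenuated r (r / √(r_scale · r_new)):
  Scale F (disc): 0.28 / √(0.67·0.84) = 0.37
  Scale E (disc): 0.09 / √(0.86·0.84) = 0.11
  Scale G (disc): 0.20 / √(0.58·0.84) = 0.29
  Scale H (disc): 0.18 / √(0.93·0.84) = 0.20
  Scale B (conv): 0.70 / √(0.82·0.84) = 0.84
  Scale D (disc): 0.31 / √(0.64·0.84) = 0.42
  Scale A (conv): 0.84 / √(0.92·0.84) = 0.96
  Scale C (conv): 0.69 / √(0.76·0.84) = 0.86
Smallest convergent = 0.84. Discriminant values: 0.37, 0.11, 0.29, 0.20, 0.42; count ≥ 0.84 → 0.

0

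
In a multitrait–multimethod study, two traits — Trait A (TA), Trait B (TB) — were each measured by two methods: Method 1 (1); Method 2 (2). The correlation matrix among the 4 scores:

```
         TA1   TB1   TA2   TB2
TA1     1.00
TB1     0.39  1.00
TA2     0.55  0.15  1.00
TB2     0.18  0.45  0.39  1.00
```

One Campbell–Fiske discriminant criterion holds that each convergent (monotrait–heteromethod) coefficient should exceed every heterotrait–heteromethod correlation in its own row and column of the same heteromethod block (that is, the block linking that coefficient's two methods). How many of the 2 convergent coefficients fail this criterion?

0

Convergent coefficients and their comparison sets:
TA (methods 1·2): 0.55 vs {0.18, 0.15} → pass.
TB (methods 1·2): 0.45 vs {0.15, 0.18} → pass.
0 of 2 fail.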